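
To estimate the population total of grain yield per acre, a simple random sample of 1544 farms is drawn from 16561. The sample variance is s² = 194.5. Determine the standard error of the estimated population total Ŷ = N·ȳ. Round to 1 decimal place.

5597.2

Var(Ŷ) = N²·Var(ȳ) = N²·(1 − n/N)·s²/n.
f = 1544/16561 = 0.09323109; Var(ȳ) = 0.90676891·194.5/1544 = 0.11422704.
Var(Ŷ) = 16561² · 0.11422704 = 3.1328676 × 10^7.
SE(Ŷ) = √(3.1328676 × 10^7) = 5597.2.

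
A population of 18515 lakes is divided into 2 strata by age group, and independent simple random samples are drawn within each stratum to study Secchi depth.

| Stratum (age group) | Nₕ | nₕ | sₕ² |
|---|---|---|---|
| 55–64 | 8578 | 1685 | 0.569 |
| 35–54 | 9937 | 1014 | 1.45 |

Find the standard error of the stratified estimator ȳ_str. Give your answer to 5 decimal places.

Var(ȳ_str) = Σₕ Wₕ²(1 − fₕ)sₕ²/nₕ with Wₕ = Nₕ/N, N = 18515.
55–64: Wₕ = 0.46330003; term = 0.46330003²·(1 − 0.19643273)·0.569/1685 = 5.824508 × 10^-5.
35–54: Wₕ = 0.53669997; term = 0.53669997²·(1 − 0.10204287)·1.45/1014 = 3.6986974 × 10^-4.
Sum = 4.2811482 × 10^-4.
SE = √(4.2811482 × 10^-4) = 0.02069.

0.02069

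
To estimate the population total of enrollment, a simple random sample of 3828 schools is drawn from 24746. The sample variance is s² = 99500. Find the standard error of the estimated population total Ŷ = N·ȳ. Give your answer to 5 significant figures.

Var(Ŷ) = N²·Var(ȳ) = N²·(1 − n/N)·s²/n.
f = 3828/24746 = 0.15469167; Var(ȳ) = 0.84530833·99500/3828 = 21.971834.
Var(Ŷ) = 24746² · 21.971834 = 1.3454771 × 10^10.
SE(Ŷ) = √(1.3454771 × 10^10) = 115990.

115990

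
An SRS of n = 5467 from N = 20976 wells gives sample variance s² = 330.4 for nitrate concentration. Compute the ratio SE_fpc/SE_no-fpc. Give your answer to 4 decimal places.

f = n/N = 5467/20976 = 0.26063120.
SE_no-fpc = √(s²/n) = 0.245836; SE_fpc = √((1−f)s²/n) = 0.21138591.
Ratio = √(1−f) = 0.85986557.

0.8599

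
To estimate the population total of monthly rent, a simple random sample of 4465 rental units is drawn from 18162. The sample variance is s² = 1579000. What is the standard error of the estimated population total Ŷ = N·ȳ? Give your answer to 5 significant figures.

296600

Var(Ŷ) = N²·Var(ȳ) = N²·(1 − n/N)·s²/n.
f = 4465/18162 = 0.24584297; Var(ȳ) = 0.75415703·1579000/4465 = 266.69965.
Var(Ŷ) = 18162² · 266.69965 = 8.7973078 × 10^10.
SE(Ŷ) = √(8.7973078 × 10^10) = 296600.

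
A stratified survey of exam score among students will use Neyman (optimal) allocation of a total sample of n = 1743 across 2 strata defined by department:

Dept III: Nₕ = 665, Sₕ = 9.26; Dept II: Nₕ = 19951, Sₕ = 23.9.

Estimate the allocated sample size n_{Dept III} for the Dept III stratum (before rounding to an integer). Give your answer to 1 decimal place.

22.2

Neyman allocation: nₕ = n·NₕSₕ / Σⱼ NⱼSⱼ.
Σ NⱼSⱼ = 665·9.26 + 19951·23.9 = 482986.8.
n_{Dept III} = 1743·665·9.26 / 482986.8 = 22.2.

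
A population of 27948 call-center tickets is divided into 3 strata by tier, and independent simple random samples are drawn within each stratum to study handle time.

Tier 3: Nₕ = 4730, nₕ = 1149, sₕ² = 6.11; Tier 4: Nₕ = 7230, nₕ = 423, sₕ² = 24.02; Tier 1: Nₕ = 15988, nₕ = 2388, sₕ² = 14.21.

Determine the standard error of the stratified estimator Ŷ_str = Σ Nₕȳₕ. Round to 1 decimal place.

Var(Ŷ_str) = Σₕ Nₕ²(1 − fₕ)sₕ²/nₕ.
Tier 3: 4730²·(1 − 1149/4730)·6.11/1149 = 90071.344.
Tier 4: 7230²·(1 − 423/7230)·24.02/423 = 2.7946452 × 10^6.
Tier 1: 15988²·(1 − 2388/15988)·14.21/2388 = 1.2938764 × 10^6.
Sum = 4.1785929 × 10^6.
SE = √(4.1785929 × 10^6) = 2044.2.

2044.2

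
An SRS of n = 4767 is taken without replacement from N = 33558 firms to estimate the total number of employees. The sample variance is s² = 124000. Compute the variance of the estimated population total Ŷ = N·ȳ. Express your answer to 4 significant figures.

Var(Ŷ) = N²·Var(ȳ) = N²·(1 − n/N)·s²/n.
f = 4767/33558 = 0.14205257; Var(ȳ) = 0.85794743·124000/4767 = 22.317072.
Var(Ŷ) = 33558² · 22.317072 = 2.5132133 × 10^10.

2.513 × 10^10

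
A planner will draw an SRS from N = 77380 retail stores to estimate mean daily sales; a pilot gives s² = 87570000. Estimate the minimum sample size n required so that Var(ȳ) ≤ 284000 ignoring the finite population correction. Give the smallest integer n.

309

Without fpc, n₀ = s²/D = 87570000/284000 = 308.3451.
Rounding up, n = 309.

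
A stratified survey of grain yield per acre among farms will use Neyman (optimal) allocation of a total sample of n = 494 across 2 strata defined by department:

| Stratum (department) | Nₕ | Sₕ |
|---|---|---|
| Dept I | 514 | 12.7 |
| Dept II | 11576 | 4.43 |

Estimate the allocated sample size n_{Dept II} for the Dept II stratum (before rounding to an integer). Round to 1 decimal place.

438.2

Neyman allocation: nₕ = n·NₕSₕ / Σⱼ NⱼSⱼ.
Σ NⱼSⱼ = 514·12.7 + 11576·4.43 = 57809.48.
n_{Dept II} = 494·11576·4.43 / 57809.48 = 438.2.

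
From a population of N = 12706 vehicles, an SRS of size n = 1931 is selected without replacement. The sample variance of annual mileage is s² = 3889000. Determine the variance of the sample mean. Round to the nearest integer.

1708

Under SRS without replacement, Var(ȳ) = (1 − f)·s²/n with f = n/N = 1931/12706 = 0.15197544.
Var(ȳ) = (1 − 0.15197544)·3889000/1931 = 0.84802456·2013.9824 = 1707.9065.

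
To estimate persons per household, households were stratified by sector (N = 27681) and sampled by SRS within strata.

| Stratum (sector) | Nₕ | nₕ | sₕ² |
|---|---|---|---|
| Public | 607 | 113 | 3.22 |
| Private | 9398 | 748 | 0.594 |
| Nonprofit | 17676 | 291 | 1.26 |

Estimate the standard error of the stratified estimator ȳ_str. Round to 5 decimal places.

0.04280

Var(ȳ_str) = Σₕ Wₕ²(1 − fₕ)sₕ²/nₕ with Wₕ = Nₕ/N, N = 27681.
Public: Wₕ = 0.02192840; term = 0.02192840²·(1 − 0.18616145)·3.22/113 = 1.1151403 × 10^-5.
Private: Wₕ = 0.33951086; term = 0.33951086²·(1 − 0.07959140)·0.594/748 = 8.4250569 × 10^-5.
Nonprofit: Wₕ = 0.63856075; term = 0.63856075²·(1 − 0.01646300)·1.26/291 = 0.0017364916.
Sum = 0.0018318936.
SE = √(0.0018318936) = 0.04280.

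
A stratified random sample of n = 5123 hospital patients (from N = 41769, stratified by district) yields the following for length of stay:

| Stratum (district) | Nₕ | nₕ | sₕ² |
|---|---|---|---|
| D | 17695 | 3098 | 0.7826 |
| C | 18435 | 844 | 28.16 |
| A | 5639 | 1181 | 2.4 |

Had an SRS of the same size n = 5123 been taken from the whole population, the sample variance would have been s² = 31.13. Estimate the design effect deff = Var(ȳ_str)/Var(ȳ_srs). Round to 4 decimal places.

1.1758

Var(ȳ_str) = Σ Wₕ²(1−fₕ)sₕ²/nₕ with Wₕ = Nₕ/41769:
  D: (17695/41769)²·(1−3098/17695)·0.7826/3098 = 3.7399384 × 10^-5
  C: (18435/41769)²·(1−844/18435)·28.16/844 = 0.0062017709
  A: (5639/41769)²·(1−1181/5639)·2.4/1181 = 2.9281637 × 10^-5
  → Var(ȳ_str) = 0.0062684519.
Var(ȳ_srs) = (1 − 5123/41769)·31.13/5123 = 0.0053312281.
deff = 0.0062684519 / 0.0053312281 = 1.1758.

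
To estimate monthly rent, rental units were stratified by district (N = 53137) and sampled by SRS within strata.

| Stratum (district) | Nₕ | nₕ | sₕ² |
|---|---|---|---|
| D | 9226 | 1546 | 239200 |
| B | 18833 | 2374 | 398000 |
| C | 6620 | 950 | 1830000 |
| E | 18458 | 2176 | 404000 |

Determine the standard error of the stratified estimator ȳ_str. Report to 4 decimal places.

8.2254

Var(ȳ_str) = Σₕ Wₕ²(1 − fₕ)sₕ²/nₕ with Wₕ = Nₕ/N, N = 53137.
D: Wₕ = 0.17362666; term = 0.17362666²·(1 − 0.16756991)·239200/1546 = 3.8826862.
B: Wₕ = 0.35442347; term = 0.35442347²·(1 − 0.12605533)·398000/2374 = 18.404806.
C: Wₕ = 0.12458362; term = 0.12458362²·(1 − 0.14350453)·1830000/950 = 25.60793.
E: Wₕ = 0.34736624; term = 0.34736624²·(1 − 0.11788926)·404000/2176 = 19.761541.
Sum = 67.656963.
SE = √(67.656963) = 8.2254.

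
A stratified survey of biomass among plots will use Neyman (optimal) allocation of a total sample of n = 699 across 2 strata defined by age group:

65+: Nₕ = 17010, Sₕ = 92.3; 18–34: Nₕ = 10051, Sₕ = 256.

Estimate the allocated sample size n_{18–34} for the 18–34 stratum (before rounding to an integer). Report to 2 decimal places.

Neyman allocation: nₕ = n·NₕSₕ / Σⱼ NⱼSⱼ.
Σ NⱼSⱼ = 17010·92.3 + 10051·256 = 4.143079 × 10^6.
n_{18–34} = 699·10051·256 / (4.143079 × 10^6) = 434.11.

434.11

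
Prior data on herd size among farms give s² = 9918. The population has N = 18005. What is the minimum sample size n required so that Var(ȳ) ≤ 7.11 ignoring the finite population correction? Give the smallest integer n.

1395

Without fpc, n₀ = s²/D = 9918/7.11 = 1394.9367.
Rounding up, n = 1395.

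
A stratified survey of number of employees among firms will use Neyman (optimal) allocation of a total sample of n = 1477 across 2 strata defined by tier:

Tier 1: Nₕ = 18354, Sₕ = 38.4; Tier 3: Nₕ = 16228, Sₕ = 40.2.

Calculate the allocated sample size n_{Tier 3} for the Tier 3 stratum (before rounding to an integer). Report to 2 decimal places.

Neyman allocation: nₕ = n·NₕSₕ / Σⱼ NⱼSⱼ.
Σ NⱼSⱼ = 18354·38.4 + 16228·40.2 = 1.3571592 × 10^6.
n_{Tier 3} = 1477·16228·40.2 / (1.3571592 × 10^6) = 709.97.

709.97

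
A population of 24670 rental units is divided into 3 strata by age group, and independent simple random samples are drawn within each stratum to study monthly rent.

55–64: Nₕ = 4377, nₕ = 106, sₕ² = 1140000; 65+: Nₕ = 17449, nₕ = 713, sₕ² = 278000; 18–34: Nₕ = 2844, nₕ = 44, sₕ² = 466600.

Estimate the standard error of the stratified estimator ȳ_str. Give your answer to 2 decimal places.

Var(ȳ_str) = Σₕ Wₕ²(1 − fₕ)sₕ²/nₕ with Wₕ = Nₕ/N, N = 24670.
55–64: Wₕ = 0.17742197; term = 0.17742197²·(1 − 0.02421750)·1140000/106 = 330.34429.
65+: Wₕ = 0.70729631; term = 0.70729631²·(1 − 0.04086194)·278000/713 = 187.08509.
18–34: Wₕ = 0.11528172; term = 0.11528172²·(1 − 0.01547117)·466600/44 = 138.75268.
Sum = 656.18206.
SE = √(656.18206) = 25.62.

25.62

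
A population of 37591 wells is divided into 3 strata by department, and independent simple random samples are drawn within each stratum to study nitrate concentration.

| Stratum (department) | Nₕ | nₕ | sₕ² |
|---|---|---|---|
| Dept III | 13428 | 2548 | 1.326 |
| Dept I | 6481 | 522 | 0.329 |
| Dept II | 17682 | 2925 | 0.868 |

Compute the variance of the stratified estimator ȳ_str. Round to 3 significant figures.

Var(ȳ_str) = Σₕ Wₕ²(1 − fₕ)sₕ²/nₕ with Wₕ = Nₕ/N, N = 37591.
Dept III: Wₕ = 0.35721316; term = 0.35721316²·(1 − 0.18975276)·1.326/2548 = 5.3804249 × 10^-5.
Dept I: Wₕ = 0.17240829; term = 0.17240829²·(1 − 0.08054313)·0.329/522 = 1.7225548 × 10^-5.
Dept II: Wₕ = 0.47037855; term = 0.47037855²·(1 − 0.16542246)·0.868/2925 = 5.4796846 × 10^-5.
Sum = 1.2582664 × 10^-4.

1.26 × 10^-4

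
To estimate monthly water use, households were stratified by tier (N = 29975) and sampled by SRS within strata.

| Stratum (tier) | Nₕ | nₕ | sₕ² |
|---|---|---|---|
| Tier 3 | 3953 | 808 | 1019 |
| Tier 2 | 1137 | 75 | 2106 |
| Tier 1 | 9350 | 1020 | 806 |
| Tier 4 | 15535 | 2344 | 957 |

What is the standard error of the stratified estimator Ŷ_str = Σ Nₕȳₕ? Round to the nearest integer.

Var(Ŷ_str) = Σₕ Nₕ²(1 − fₕ)sₕ²/nₕ.
Tier 3: 3953²·(1 − 808/3953)·1019/808 = 1.5678709 × 10^7.
Tier 2: 1137²·(1 − 75/1137)·2106/75 = 3.3906432 × 10^7.
Tier 1: 9350²·(1 − 1020/9350)·806/1020 = 6.1544817 × 10^7.
Tier 4: 15535²·(1 − 2344/15535)·957/2344 = 8.3664902 × 10^7.
Sum = 1.9479486 × 10^8.
SE = √(1.9479486 × 10^8) = 13957.

13957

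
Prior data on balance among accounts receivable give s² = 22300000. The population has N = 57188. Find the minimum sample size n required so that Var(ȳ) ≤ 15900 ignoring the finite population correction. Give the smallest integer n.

1403

Without fpc, n₀ = s²/D = 22300000/15900 = 1402.5157.
Rounding up, n = 1403.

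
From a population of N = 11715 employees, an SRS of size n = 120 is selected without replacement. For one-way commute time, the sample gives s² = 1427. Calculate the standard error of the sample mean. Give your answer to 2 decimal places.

3.43

Under SRS without replacement, Var(ȳ) = (1 − f)·s²/n with f = n/N = 120/11715 = 0.01024328.
Var(ȳ) = (1 − 0.01024328)·1427/120 = 0.98975672·11.891667 = 11.769857.
SE(ȳ) = √(11.769857) = 3.43.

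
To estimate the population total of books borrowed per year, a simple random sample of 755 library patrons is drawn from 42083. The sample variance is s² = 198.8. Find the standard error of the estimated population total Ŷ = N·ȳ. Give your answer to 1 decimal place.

21399.8

Var(Ŷ) = N²·Var(ȳ) = N²·(1 − n/N)·s²/n.
f = 755/42083 = 0.01794074; Var(ȳ) = 0.98205926·198.8/755 = 0.25858726.
Var(Ŷ) = 42083² · 0.25858726 = 4.5795258 × 10^8.
SE(Ŷ) = √(4.5795258 × 10^8) = 21399.8.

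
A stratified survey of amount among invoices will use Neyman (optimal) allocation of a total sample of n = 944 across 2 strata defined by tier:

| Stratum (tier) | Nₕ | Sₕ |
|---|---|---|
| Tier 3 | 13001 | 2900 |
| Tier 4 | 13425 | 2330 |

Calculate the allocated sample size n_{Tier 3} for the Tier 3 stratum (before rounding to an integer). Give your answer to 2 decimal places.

515.95

Neyman allocation: nₕ = n·NₕSₕ / Σⱼ NⱼSⱼ.
Σ NⱼSⱼ = 13001·2900 + 13425·2330 = 6.898315 × 10^7.
n_{Tier 3} = 944·13001·2900 / (6.898315 × 10^7) = 515.95.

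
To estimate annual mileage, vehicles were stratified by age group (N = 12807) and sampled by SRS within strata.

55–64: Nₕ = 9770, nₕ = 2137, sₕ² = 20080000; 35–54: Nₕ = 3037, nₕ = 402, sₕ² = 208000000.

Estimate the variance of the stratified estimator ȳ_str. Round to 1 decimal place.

Var(ȳ_str) = Σₕ Wₕ²(1 − fₕ)sₕ²/nₕ with Wₕ = Nₕ/N, N = 12807.
55–64: Wₕ = 0.76286406; term = 0.76286406²·(1 − 0.21873081)·20080000/2137 = 4272.2258.
35–54: Wₕ = 0.23713594; term = 0.23713594²·(1 − 0.13236747)·208000000/402 = 25244.564.
Sum = 29516.79.

29516.8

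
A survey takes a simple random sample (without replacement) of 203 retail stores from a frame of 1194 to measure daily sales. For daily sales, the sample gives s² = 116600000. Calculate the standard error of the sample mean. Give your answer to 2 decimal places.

690.46

Under SRS without replacement, Var(ȳ) = (1 − f)·s²/n with f = n/N = 203/1194 = 0.17001675.
Var(ȳ) = (1 − 0.17001675)·116600000/203 = 0.82998325·574384.24 = 476729.3.
SE(ȳ) = √(476729.3) = 690.46.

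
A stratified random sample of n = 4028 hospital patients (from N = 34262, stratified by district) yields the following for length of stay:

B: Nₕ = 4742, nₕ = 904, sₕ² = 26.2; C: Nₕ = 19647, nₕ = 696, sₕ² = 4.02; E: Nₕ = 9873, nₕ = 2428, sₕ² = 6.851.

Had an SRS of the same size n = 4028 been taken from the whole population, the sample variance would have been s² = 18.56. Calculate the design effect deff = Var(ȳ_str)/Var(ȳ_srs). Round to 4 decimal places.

Var(ȳ_str) = Σ Wₕ²(1−fₕ)sₕ²/nₕ with Wₕ = Nₕ/34262:
  B: (4742/34262)²·(1−904/4742)·26.2/904 = 4.4933884 × 10^-4
  C: (19647/34262)²·(1−696/19647)·4.02/696 = 0.001831976
  E: (9873/34262)²·(1−2428/9873)·6.851/2428 = 1.7668257 × 10^-4
  → Var(ȳ_str) = 0.0024579974.
Var(ȳ_srs) = (1 − 4028/34262)·18.56/4028 = 0.0040660378.
deff = 0.0024579974 / 0.0040660378 = 0.6045.

0.6045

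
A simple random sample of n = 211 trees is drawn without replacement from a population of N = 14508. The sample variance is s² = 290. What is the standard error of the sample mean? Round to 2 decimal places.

Under SRS without replacement, Var(ȳ) = (1 − f)·s²/n with f = n/N = 211/14508 = 0.01454370.
Var(ȳ) = (1 − 0.01454370)·290/211 = 0.98545630·1.3744076 = 1.3544186.
SE(ȳ) = √(1.3544186) = 1.16.

1.16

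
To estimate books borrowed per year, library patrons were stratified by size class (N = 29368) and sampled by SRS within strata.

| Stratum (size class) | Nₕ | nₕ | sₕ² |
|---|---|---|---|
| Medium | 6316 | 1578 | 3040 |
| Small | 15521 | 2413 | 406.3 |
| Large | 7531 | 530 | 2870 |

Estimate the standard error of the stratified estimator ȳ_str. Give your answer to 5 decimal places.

Var(ȳ_str) = Σₕ Wₕ²(1 − fₕ)sₕ²/nₕ with Wₕ = Nₕ/N, N = 29368.
Medium: Wₕ = 0.21506402; term = 0.21506402²·(1 − 0.24984167)·3040/1578 = 0.066842859.
Small: Wₕ = 0.52850041; term = 0.52850041²·(1 − 0.15546679)·406.3/2413 = 0.03971887.
Large: Wₕ = 0.25643558; term = 0.25643558²·(1 − 0.07037578)·2870/530 = 0.33103202.
Sum = 0.43759375.
SE = √(0.43759375) = 0.66151.

0.66151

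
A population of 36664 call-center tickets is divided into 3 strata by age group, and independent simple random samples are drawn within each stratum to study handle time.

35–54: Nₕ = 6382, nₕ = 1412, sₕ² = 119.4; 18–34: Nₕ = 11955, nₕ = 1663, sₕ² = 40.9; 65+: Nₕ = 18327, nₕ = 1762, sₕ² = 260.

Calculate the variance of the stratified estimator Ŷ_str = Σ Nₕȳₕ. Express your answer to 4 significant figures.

Var(Ŷ_str) = Σₕ Nₕ²(1 − fₕ)sₕ²/nₕ.
35–54: 6382²·(1 − 1412/6382)·119.4/1412 = 2.6821485 × 10^6.
18–34: 11955²·(1 − 1663/11955)·40.9/1663 = 3.0260801 × 10^6.
65+: 18327²·(1 − 1762/18327)·260/1762 = 4.4797138 × 10^7.
Sum = 5.0505367 × 10^7.

5.051 × 10^7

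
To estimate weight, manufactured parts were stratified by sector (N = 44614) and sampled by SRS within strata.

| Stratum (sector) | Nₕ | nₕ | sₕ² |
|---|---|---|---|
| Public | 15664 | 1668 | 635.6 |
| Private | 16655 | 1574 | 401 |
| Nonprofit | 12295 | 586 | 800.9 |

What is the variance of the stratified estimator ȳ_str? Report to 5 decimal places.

Var(ȳ_str) = Σₕ Wₕ²(1 − fₕ)sₕ²/nₕ with Wₕ = Nₕ/N, N = 44614.
Public: Wₕ = 0.35110055; term = 0.35110055²·(1 − 0.10648621)·635.6/1668 = 0.041971271.
Private: Wₕ = 0.37331331; term = 0.37331331²·(1 − 0.09450615)·401/1574 = 0.032149343.
Nonprofit: Wₕ = 0.27558614; term = 0.27558614²·(1 − 0.04766165)·800.9/586 = 0.09885228.
Sum = 0.17297289.

0.17297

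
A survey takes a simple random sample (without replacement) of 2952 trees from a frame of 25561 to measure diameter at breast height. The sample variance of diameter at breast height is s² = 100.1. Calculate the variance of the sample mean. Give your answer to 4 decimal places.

Under SRS without replacement, Var(ȳ) = (1 − f)·s²/n with f = n/N = 2952/25561 = 0.11548844.
Var(ȳ) = (1 − 0.11548844)·100.1/2952 = 0.88451156·0.033909214 = 0.029993092.

0.0300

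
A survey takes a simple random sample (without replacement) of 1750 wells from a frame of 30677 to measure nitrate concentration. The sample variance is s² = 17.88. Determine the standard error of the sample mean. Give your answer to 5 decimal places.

Under SRS without replacement, Var(ȳ) = (1 − f)·s²/n with f = n/N = 1750/30677 = 0.05704600.
Var(ȳ) = (1 − 0.05704600)·17.88/1750 = 0.94295400·0.010217143 = 0.0096342958.
SE(ȳ) = √(0.0096342958) = 0.09815.

0.09815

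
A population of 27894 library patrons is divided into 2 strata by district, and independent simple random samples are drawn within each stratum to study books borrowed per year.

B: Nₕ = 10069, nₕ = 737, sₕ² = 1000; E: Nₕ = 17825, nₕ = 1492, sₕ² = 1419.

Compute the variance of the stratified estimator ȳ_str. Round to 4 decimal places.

Var(ȳ_str) = Σₕ Wₕ²(1 − fₕ)sₕ²/nₕ with Wₕ = Nₕ/N, N = 27894.
B: Wₕ = 0.36097369; term = 0.36097369²·(1 − 0.07319495)·1000/737 = 0.16385964.
E: Wₕ = 0.63902631; term = 0.63902631²·(1 − 0.08370266)·1419/1492 = 0.35586681.
Sum = 0.51972645.

0.5197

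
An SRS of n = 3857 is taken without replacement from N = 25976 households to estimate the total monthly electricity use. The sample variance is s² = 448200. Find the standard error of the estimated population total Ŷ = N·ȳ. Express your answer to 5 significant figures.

258390

Var(Ŷ) = N²·Var(ȳ) = N²·(1 − n/N)·s²/n.
f = 3857/25976 = 0.14848322; Var(ȳ) = 0.85151678·448200/3857 = 98.949915.
Var(Ŷ) = 25976² · 98.949915 = 6.676671 × 10^10.
SE(Ŷ) = √(6.676671 × 10^10) = 258390.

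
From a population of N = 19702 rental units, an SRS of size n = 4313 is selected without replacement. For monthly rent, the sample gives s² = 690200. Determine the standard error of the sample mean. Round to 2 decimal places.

11.18

Under SRS without replacement, Var(ȳ) = (1 − f)·s²/n with f = n/N = 4313/19702 = 0.21891179.
Var(ȳ) = (1 − 0.21891179)·690200/4313 = 0.78108821·160.02782 = 124.99585.
SE(ȳ) = √(124.99585) = 11.18.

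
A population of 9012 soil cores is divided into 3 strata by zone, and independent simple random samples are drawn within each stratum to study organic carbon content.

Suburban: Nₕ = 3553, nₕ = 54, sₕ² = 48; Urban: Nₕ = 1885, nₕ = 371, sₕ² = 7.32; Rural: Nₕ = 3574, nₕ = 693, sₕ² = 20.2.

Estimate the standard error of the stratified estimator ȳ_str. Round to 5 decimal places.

Var(ȳ_str) = Σₕ Wₕ²(1 − fₕ)sₕ²/nₕ with Wₕ = Nₕ/N, N = 9012.
Suburban: Wₕ = 0.39425211; term = 0.39425211²·(1 − 0.01519842)·48/54 = 0.13606432.
Urban: Wₕ = 0.20916556; term = 0.20916556²·(1 − 0.19681698)·7.32/371 = 6.933173 × 10^-4.
Rural: Wₕ = 0.39658233; term = 0.39658233²·(1 − 0.19390039)·20.2/693 = 0.0036955031.
Sum = 0.14045314.
SE = √(0.14045314) = 0.37477.

0.37477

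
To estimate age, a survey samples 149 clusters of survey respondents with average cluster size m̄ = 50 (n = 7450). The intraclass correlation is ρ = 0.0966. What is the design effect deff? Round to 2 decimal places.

5.73

deff = 1 + (50 − 1)·0.0966 = 1 + 4.7334 = 5.7334.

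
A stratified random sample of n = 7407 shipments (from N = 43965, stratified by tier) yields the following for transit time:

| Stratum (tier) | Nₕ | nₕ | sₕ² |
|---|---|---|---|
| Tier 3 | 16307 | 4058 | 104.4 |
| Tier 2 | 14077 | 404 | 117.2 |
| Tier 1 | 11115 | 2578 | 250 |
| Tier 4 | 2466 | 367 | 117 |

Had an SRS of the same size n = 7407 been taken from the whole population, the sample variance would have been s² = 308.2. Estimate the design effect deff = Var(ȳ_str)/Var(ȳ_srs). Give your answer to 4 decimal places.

Var(ȳ_str) = Σ Wₕ²(1−fₕ)sₕ²/nₕ with Wₕ = Nₕ/43965:
  Tier 3: (16307/43965)²·(1−4058/16307)·104.4/4058 = 0.0026585756
  Tier 2: (14077/43965)²·(1−404/14077)·117.2/404 = 0.028887238
  Tier 1: (11115/43965)²·(1−2578/11115)·250/2578 = 0.0047605561
  Tier 4: (2466/43965)²·(1−367/2466)·117/367 = 8.5371154 × 10^-4
  → Var(ȳ_str) = 0.037160081.
Var(ȳ_srs) = (1 − 7407/43965)·308.2/7407 = 0.034599167.
deff = 0.037160081 / 0.034599167 = 1.0740.

1.0740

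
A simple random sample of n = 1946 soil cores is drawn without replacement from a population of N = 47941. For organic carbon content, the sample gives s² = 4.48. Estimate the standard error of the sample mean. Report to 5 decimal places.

0.04700

Under SRS without replacement, Var(ȳ) = (1 − f)·s²/n with f = n/N = 1946/47941 = 0.04059156.
Var(ȳ) = (1 − 0.04059156)·4.48/1946 = 0.95940844·0.0023021583 = 0.0022087101.
SE(ȳ) = √(0.0022087101) = 0.04700.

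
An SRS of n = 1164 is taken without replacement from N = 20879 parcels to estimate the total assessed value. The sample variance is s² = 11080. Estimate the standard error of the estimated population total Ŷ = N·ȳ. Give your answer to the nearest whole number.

Var(Ŷ) = N²·Var(ȳ) = N²·(1 − n/N)·s²/n.
f = 1164/20879 = 0.05574980; Var(ȳ) = 0.94425020·11080/1164 = 8.9882236.
Var(Ŷ) = 20879² · 8.9882236 = 3.9182601 × 10^9.
SE(Ŷ) = √(3.9182601 × 10^9) = 62596.

62596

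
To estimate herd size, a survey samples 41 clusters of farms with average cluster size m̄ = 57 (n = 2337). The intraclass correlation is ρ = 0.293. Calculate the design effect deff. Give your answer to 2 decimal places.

17.41

deff = 1 + (57 − 1)·0.293 = 1 + 16.408 = 17.408.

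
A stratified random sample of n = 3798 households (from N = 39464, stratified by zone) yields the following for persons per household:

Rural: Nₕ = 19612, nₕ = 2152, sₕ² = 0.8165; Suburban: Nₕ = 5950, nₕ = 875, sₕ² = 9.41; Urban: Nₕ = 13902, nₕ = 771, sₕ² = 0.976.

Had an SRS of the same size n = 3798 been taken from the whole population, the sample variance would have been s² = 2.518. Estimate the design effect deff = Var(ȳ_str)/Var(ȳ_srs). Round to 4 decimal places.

0.7349

Var(ȳ_str) = Σ Wₕ²(1−fₕ)sₕ²/nₕ with Wₕ = Nₕ/39464:
  Rural: (19612/39464)²·(1−2152/19612)·0.8165/2152 = 8.3421471 × 10^-5
  Suburban: (5950/39464)²·(1−875/5950)·9.41/875 = 2.0851264 × 10^-4
  Urban: (13902/39464)²·(1−771/13902)·0.976/771 = 1.4837759 × 10^-4
  → Var(ȳ_str) = 4.403117 × 10^-4.
Var(ȳ_srs) = (1 − 3798/39464)·2.518/3798 = 5.9917553 × 10^-4.
deff = (4.403117 × 10^-4) / (5.9917553 × 10^-4) = 0.7349.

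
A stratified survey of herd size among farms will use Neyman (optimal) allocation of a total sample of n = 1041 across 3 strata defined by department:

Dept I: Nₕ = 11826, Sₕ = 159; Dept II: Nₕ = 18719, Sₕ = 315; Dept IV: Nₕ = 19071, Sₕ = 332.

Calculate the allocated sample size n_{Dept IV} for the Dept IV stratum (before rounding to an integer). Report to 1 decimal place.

Neyman allocation: nₕ = n·NₕSₕ / Σⱼ NⱼSⱼ.
Σ NⱼSⱼ = 11826·159 + 18719·315 + 19071·332 = 1.4108391 × 10^7.
n_{Dept IV} = 1041·19071·332 / (1.4108391 × 10^7) = 467.2.

467.2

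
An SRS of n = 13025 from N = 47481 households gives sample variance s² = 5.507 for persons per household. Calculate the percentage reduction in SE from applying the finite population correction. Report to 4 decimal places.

f = n/N = 13025/47481 = 0.27432025.
SE_no-fpc = √(s²/n) = 0.020562157; SE_fpc = √((1−f)s²/n) = 0.017516252.
Ratio = √(1−f) = 0.85186839. Reduction = 100·(1 − 0.85186839) = 14.8132%.

14.8132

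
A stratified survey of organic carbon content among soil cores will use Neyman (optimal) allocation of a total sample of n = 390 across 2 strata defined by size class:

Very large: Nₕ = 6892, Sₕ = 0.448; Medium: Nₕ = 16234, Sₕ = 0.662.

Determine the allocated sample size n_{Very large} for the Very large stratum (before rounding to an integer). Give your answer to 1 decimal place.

87.0

Neyman allocation: nₕ = n·NₕSₕ / Σⱼ NⱼSⱼ.
Σ NⱼSⱼ = 6892·0.448 + 16234·0.662 = 13834.524.
n_{Very large} = 390·6892·0.448 / 13834.524 = 87.0.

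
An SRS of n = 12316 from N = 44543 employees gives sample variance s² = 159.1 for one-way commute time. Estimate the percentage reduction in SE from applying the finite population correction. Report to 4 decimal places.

f = n/N = 12316/44543 = 0.27649687.
SE_no-fpc = √(s²/n) = 0.11365806; SE_fpc = √((1−f)s²/n) = 0.096676397.
Ratio = √(1−f) = 0.85058987. Reduction = 100·(1 − 0.85058987) = 14.9410%.

14.9410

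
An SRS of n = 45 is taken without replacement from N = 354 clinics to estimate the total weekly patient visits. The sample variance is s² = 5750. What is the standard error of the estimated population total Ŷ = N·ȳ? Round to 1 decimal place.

Var(Ŷ) = N²·Var(ȳ) = N²·(1 − n/N)·s²/n.
f = 45/354 = 0.12711864; Var(ȳ) = 0.87288136·5750/45 = 111.53484.
Var(Ŷ) = 354² · 111.53484 = 1.39771 × 10^7.
SE(Ŷ) = √(1.39771 × 10^7) = 3738.6.

3738.6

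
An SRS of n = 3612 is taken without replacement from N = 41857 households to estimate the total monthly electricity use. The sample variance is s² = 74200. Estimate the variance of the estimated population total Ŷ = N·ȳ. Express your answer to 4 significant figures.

3.289 × 10^10

Var(Ŷ) = N²·Var(ȳ) = N²·(1 − n/N)·s²/n.
f = 3612/41857 = 0.08629381; Var(ȳ) = 0.91370619·74200/3612 = 18.769933.
Var(Ŷ) = 41857² · 18.769933 = 3.2885081 × 10^10.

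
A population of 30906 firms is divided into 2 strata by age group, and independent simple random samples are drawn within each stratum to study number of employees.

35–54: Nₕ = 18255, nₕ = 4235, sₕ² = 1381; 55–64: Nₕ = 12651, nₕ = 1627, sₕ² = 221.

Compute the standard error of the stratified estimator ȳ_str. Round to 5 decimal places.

Var(ȳ_str) = Σₕ Wₕ²(1 − fₕ)sₕ²/nₕ with Wₕ = Nₕ/N, N = 30906.
35–54: Wₕ = 0.59066201; term = 0.59066201²·(1 − 0.23199124)·1381/4235 = 0.087374462.
55–64: Wₕ = 0.40933799; term = 0.40933799²·(1 − 0.12860643)·221/1627 = 0.019832761.
Sum = 0.10720722.
SE = √(0.10720722) = 0.32743.

0.32743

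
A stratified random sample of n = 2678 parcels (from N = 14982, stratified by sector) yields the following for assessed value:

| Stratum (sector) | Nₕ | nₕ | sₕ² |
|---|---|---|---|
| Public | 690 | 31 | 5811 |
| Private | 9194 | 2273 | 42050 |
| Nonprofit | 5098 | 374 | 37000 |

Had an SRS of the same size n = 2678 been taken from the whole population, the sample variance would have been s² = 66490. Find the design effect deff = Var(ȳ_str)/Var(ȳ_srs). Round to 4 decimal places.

Var(ȳ_str) = Σ Wₕ²(1−fₕ)sₕ²/nₕ with Wₕ = Nₕ/14982:
  Public: (690/14982)²·(1−31/690)·5811/31 = 0.37973804
  Private: (9194/14982)²·(1−2273/9194)·42050/2273 = 5.2444546
  Nonprofit: (5098/14982)²·(1−374/5098)·37000/374 = 10.614517
  → Var(ȳ_str) = 16.23871.
Var(ȳ_srs) = (1 − 2678/14982)·66490/2678 = 20.390238.
deff = 16.23871 / 20.390238 = 0.7964.

0.7964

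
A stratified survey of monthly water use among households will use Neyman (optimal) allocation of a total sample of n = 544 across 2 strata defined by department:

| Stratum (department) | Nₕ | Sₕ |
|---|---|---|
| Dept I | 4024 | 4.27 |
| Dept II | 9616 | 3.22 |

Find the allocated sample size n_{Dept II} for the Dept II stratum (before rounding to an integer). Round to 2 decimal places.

Neyman allocation: nₕ = n·NₕSₕ / Σⱼ NⱼSⱼ.
Σ NⱼSⱼ = 4024·4.27 + 9616·3.22 = 48146.
n_{Dept II} = 544·9616·3.22 / 48146 = 349.86.

349.86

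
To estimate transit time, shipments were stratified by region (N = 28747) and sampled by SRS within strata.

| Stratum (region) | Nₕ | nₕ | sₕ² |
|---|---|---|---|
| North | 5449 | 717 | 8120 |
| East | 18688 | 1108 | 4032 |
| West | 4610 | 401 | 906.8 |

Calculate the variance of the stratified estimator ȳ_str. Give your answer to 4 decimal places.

1.8531

Var(ȳ_str) = Σₕ Wₕ²(1 − fₕ)sₕ²/nₕ with Wₕ = Nₕ/N, N = 28747.
North: Wₕ = 0.18955021; term = 0.18955021²·(1 − 0.13158378)·8120/717 = 0.35335672.
East: Wₕ = 0.65008523; term = 0.65008523²·(1 − 0.05928938)·4032/1108 = 1.4466964.
West: Wₕ = 0.16036456; term = 0.16036456²·(1 − 0.08698482)·906.8/401 = 0.053096016.
Sum = 1.8531491.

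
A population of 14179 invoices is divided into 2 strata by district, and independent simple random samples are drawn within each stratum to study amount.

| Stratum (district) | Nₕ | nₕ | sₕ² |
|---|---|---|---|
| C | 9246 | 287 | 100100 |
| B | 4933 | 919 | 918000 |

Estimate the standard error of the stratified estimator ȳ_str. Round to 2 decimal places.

Var(ȳ_str) = Σₕ Wₕ²(1 − fₕ)sₕ²/nₕ with Wₕ = Nₕ/N, N = 14179.
C: Wₕ = 0.65209112; term = 0.65209112²·(1 − 0.03104045)·100100/287 = 143.70583.
B: Wₕ = 0.34790888; term = 0.34790888²·(1 − 0.18629637)·918000/919 = 98.383994.
Sum = 242.08982.
SE = √(242.08982) = 15.56.

15.56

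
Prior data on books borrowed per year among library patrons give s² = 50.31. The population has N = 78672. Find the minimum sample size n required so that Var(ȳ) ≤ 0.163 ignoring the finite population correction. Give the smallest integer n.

Without fpc, n₀ = s²/D = 50.31/0.163 = 308.6503.
Rounding up, n = 309.

309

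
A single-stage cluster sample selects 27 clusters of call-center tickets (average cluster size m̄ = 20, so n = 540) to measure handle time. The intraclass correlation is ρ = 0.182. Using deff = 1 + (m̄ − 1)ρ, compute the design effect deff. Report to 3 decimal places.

deff = 1 + (20 − 1)·0.182 = 1 + 3.458 = 4.458.

4.458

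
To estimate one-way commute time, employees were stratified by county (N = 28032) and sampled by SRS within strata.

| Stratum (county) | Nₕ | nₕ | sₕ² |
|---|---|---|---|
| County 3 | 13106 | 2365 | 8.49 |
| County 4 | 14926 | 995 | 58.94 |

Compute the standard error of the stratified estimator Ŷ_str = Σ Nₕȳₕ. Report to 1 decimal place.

3580.9

Var(Ŷ_str) = Σₕ Nₕ²(1 − fₕ)sₕ²/nₕ.
County 3: 13106²·(1 − 2365/13106)·8.49/2365 = 505349.02.
County 4: 14926²·(1 − 995/14926)·58.94/995 = 1.2317222 × 10^7.
Sum = 1.2822571 × 10^7.
SE = √(1.2822571 × 10^7) = 3580.9.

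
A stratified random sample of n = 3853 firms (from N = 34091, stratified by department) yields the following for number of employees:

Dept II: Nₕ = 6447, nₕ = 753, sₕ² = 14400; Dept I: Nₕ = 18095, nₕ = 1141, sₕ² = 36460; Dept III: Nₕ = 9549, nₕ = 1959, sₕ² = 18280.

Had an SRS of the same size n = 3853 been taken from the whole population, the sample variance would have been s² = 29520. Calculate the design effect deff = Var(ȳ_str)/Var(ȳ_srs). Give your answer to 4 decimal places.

Var(ȳ_str) = Σ Wₕ²(1−fₕ)sₕ²/nₕ with Wₕ = Nₕ/34091:
  Dept II: (6447/34091)²·(1−753/6447)·14400/753 = 0.60403648
  Dept I: (18095/34091)²·(1−1141/18095)·36460/1141 = 8.434946
  Dept III: (9549/34091)²·(1−1959/9549)·18280/1959 = 0.5819182
  → Var(ȳ_str) = 9.6209007.
Var(ȳ_srs) = (1 − 3853/34091)·29520/3853 = 6.7956447.
deff = 9.6209007 / 6.7956447 = 1.4157.

1.4157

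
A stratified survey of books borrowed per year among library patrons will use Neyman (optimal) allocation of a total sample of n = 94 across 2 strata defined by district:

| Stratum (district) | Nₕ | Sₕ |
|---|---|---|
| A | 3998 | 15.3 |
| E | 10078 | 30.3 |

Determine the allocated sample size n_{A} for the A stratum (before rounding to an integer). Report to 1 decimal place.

Neyman allocation: nₕ = n·NₕSₕ / Σⱼ NⱼSⱼ.
Σ NⱼSⱼ = 3998·15.3 + 10078·30.3 = 366532.8.
n_{A} = 94·3998·15.3 / 366532.8 = 15.7.

15.7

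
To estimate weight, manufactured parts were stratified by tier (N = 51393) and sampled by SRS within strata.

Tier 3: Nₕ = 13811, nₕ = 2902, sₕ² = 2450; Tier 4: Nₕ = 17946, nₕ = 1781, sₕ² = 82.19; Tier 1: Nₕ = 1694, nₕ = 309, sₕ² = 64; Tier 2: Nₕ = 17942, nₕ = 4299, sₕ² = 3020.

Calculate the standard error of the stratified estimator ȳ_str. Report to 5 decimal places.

Var(ȳ_str) = Σₕ Wₕ²(1 − fₕ)sₕ²/nₕ with Wₕ = Nₕ/N, N = 51393.
Tier 3: Wₕ = 0.26873310; term = 0.26873310²·(1 − 0.21012237)·2450/2902 = 0.048158262.
Tier 4: Wₕ = 0.34919152; term = 0.34919152²·(1 − 0.09924217)·82.19/1781 = 0.0050686289.
Tier 1: Wₕ = 0.03296169; term = 0.03296169²·(1 − 0.18240850)·64/309 = 1.8398259 × 10^-4.
Tier 2: Wₕ = 0.34911369; term = 0.34911369²·(1 − 0.23960540)·3020/4299 = 0.065104692.
Sum = 0.11851557.
SE = √(0.11851557) = 0.34426.

0.34426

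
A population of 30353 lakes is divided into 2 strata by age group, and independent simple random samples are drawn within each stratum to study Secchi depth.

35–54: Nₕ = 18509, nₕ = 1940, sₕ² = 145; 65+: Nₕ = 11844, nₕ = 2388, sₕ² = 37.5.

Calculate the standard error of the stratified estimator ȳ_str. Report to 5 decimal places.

0.16367

Var(ȳ_str) = Σₕ Wₕ²(1 − fₕ)sₕ²/nₕ with Wₕ = Nₕ/N, N = 30353.
35–54: Wₕ = 0.60979145; term = 0.60979145²·(1 − 0.10481387)·145/1940 = 0.024879536.
65+: Wₕ = 0.39020855; term = 0.39020855²·(1 − 0.20162107)·37.5/2388 = 0.001908972.
Sum = 0.026788508.
SE = √(0.026788508) = 0.16367.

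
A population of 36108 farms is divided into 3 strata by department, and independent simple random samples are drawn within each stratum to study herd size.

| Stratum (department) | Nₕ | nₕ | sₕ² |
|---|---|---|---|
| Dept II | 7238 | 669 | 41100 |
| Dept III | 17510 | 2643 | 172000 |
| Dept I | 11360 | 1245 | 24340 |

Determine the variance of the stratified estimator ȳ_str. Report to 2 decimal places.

Var(ȳ_str) = Σₕ Wₕ²(1 − fₕ)sₕ²/nₕ with Wₕ = Nₕ/N, N = 36108.
Dept II: Wₕ = 0.20045419; term = 0.20045419²·(1 − 0.09242885)·41100/669 = 2.2404057.
Dept III: Wₕ = 0.48493409; term = 0.48493409²·(1 − 0.15094232)·172000/2643 = 12.993732.
Dept I: Wₕ = 0.31461172; term = 0.31461172²·(1 − 0.10959507)·24340/1245 = 1.7230131.
Sum = 16.957151.

16.96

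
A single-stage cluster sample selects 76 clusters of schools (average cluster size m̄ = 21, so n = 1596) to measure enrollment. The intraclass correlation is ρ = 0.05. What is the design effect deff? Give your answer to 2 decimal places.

2.00

deff = 1 + (21 − 1)·0.05 = 1 + 1 = 2.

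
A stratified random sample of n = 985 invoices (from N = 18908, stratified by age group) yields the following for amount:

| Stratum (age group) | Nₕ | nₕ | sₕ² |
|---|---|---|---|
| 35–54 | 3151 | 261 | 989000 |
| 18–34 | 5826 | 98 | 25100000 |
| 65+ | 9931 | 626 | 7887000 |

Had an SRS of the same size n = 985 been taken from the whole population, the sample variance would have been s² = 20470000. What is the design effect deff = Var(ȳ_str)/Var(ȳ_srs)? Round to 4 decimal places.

Var(ȳ_str) = Σ Wₕ²(1−fₕ)sₕ²/nₕ with Wₕ = Nₕ/18908:
  35–54: (3151/18908)²·(1−261/3151)·989000/261 = 96.518562
  18–34: (5826/18908)²·(1−98/5826)·25100000/98 = 23907.268
  65+: (9931/18908)²·(1−626/9931)·7887000/626 = 3256.5345
  → Var(ȳ_str) = 27260.321.
Var(ȳ_srs) = (1 − 985/18908)·20470000/985 = 19699.115.
deff = 27260.321 / 19699.115 = 1.3838.

1.3838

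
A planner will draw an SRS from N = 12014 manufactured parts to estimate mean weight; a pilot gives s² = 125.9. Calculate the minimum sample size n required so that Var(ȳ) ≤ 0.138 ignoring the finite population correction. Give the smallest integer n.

913

Without fpc, n₀ = s²/D = 125.9/0.138 = 912.3188.
Rounding up, n = 913.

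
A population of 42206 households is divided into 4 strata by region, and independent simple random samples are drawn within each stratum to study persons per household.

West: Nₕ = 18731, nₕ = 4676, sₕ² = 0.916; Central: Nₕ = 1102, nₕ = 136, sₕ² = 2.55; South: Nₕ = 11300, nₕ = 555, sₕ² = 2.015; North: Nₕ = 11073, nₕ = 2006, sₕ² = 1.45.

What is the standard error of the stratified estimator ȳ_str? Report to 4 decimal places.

0.0181

Var(ȳ_str) = Σₕ Wₕ²(1 − fₕ)sₕ²/nₕ with Wₕ = Nₕ/N, N = 42206.
West: Wₕ = 0.44379946; term = 0.44379946²·(1 − 0.24963963)·0.916/4676 = 2.8951055 × 10^-5.
Central: Wₕ = 0.02611003; term = 0.02611003²·(1 − 0.12341198)·2.55/136 = 1.1204993 × 10^-5.
South: Wₕ = 0.26773445; term = 0.26773445²·(1 − 0.04911504)·2.015/555 = 2.4746771 × 10^-4.
North: Wₕ = 0.26235606; term = 0.26235606²·(1 − 0.18116138)·1.45/2006 = 4.0739679 × 10^-5.
Sum = 3.2836344 × 10^-4.
SE = √(3.2836344 × 10^-4) = 0.0181.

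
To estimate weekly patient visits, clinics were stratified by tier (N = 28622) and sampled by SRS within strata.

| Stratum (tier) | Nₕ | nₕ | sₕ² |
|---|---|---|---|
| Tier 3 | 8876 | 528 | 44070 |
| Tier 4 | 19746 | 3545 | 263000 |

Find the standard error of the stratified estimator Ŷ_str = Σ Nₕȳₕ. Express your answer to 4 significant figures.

173000

Var(Ŷ_str) = Σₕ Nₕ²(1 − fₕ)sₕ²/nₕ.
Tier 3: 8876²·(1 − 528/8876)·44070/528 = 6.1845608 × 10^9.
Tier 4: 19746²·(1 − 3545/19746)·263000/3545 = 2.3733428 × 10^10.
Sum = 2.9917989 × 10^10.
SE = √(2.9917989 × 10^10) = 173000.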